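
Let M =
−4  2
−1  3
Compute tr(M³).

−31

M² = [[14, −2], [1, 7]]
M³ = [[−54, 22], [−11, 23]]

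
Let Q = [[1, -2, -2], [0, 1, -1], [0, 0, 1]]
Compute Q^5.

Q = I + N where N = [[0, -2, -2], [0, 0, -1], [0, 0, 0]] is strictly upper-triangular, so N^3 = 0.
(I + N)^5 = I + 5·N + 10·N^2 = [[1, -10, 10], [0, 1, -5], [0, 0, 1]].

[[1, -10, 10], [0, 1, -5], [0, 0, 1]]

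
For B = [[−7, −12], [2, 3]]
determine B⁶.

[[2185, 4368], [−728, −1455]]

tr B = −4 and det B = 3, so the characteristic polynomial is λ² − (−4)λ + (3) with roots −1 and −3.
Eigenvectors give P = [[−2, −3], [1, 1]] with P⁻¹ = [[1, 3], [−1, −2]], and B = P·diag(−1, −3)·P⁻¹.
Then B⁶ = P·diag(1, 729)·P⁻¹ = [[−2, −2187], [1, 729]] · [[1, 3], [−1, −2]] = [[2185, 4368], [−728, −1455]].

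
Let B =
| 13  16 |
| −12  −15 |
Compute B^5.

tr B = −2 and det B = −3, so the characteristic polynomial is λ² − (−2)λ + (−3) with roots 1 and −3.
Eigenvectors give P = [[4, −1], [−3, 1]] with P⁻¹ = [[1, 1], [3, 4]], and B = P·diag(1, −3)·P⁻¹.
Then B^5 = P·diag(1, −243)·P⁻¹ = [[4, 243], [−3, −243]] · [[1, 1], [3, 4]] = [[733, 976], [−732, −975]].

[[733, 976], [−732, −975]]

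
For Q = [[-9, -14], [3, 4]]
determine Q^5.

[[-1509, -2954], [633, 1234]]

tr Q = -5 and det Q = 6, so the characteristic polynomial is λ² − (-5)λ + (6) with roots -3 and -2.
Eigenvectors give P = [[-7, -2], [3, 1]] with P⁻¹ = [[-1, -2], [3, 7]], and Q = P·diag(-3, -2)·P⁻¹.
Then Q^5 = P·diag(-243, -32)·P⁻¹ = [[1701, 64], [-729, -32]] · [[-1, -2], [3, 7]] = [[-1509, -2954], [633, 1234]].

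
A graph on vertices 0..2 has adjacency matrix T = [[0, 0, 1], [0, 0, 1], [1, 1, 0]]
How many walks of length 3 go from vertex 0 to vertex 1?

The number of length-3 walks from vertex 0 to vertex 1 is entry (0,1) of T³, where T is the adjacency matrix.
T² = [[1, 1, 0], [1, 1, 0], [0, 0, 2]]
T³ = [[0, 0, 2], [0, 0, 2], [2, 2, 0]]

0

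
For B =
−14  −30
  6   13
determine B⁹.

[[−2564, −5130], [1026, 2053]]

tr B = −1 and det B = −2, so the characteristic polynomial is λ² − (−1)λ + (−2) with roots 1 and −2.
Eigenvectors give P = [[−2, −5], [1, 2]] with P⁻¹ = [[2, 5], [−1, −2]], and B = P·diag(1, −2)·P⁻¹.
Then B⁹ = P·diag(1, −512)·P⁻¹ = [[−2, 2560], [1, −1024]] · [[2, 5], [−1, −2]] = [[−2564, −5130], [1026, 2053]].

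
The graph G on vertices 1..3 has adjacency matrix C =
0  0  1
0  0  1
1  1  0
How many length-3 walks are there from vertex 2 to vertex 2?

0

The number of length-3 walks from vertex 2 to vertex 2 is entry (2,2) of C³, where C is the adjacency matrix.
C² = [[1, 1, 0], [1, 1, 0], [0, 0, 2]]
C³ = [[0, 0, 2], [0, 0, 2], [2, 2, 0]]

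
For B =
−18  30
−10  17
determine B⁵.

[[−1068, 1650], [−550, 857]]

tr B = −1 and det B = −6, so the characteristic polynomial is λ² − (−1)λ + (−6) with roots −3 and 2.
Eigenvectors give P = [[2, −3], [1, −2]] with P⁻¹ = [[2, −3], [1, −2]], and B = P·diag(−3, 2)·P⁻¹.
Then B⁵ = P·diag(−243, 32)·P⁻¹ = [[−486, −96], [−243, −64]] · [[2, −3], [1, −2]] = [[−1068, 1650], [−550, 857]].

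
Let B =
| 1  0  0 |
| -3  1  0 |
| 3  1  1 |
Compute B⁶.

[[1, 0, 0], [-18, 1, 0], [-27, 6, 1]]

B = I + N where N = [[0, 0, 0], [-3, 0, 0], [3, 1, 0]] is strictly lower-triangular, so N³ = 0.
(I + N)⁶ = I + 6·N + 15·N² = [[1, 0, 0], [-18, 1, 0], [-27, 6, 1]].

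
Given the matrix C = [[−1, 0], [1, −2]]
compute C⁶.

[[1, 0], [−63, 64]]

tr C = −3 and det C = 2, so the characteristic polynomial is λ² − (−3)λ + (2) with roots −1 and −2.
Eigenvectors give P = [[1, 0], [1, 1]] with P⁻¹ = [[1, 0], [−1, 1]], and C = P·diag(−1, −2)·P⁻¹.
Then C⁶ = P·diag(1, 64)·P⁻¹ = [[1, 0], [1, 64]] · [[1, 0], [−1, 1]] = [[1, 0], [−63, 64]].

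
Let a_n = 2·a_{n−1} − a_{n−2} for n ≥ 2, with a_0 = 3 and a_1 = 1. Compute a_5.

−7

With companion matrix T = [[2, −1], [1, 0]], [a_n, a_{n−1}]ᵀ = T·[a_{n−1}, a_{n−2}]ᵀ, so [a_5, a_4]ᵀ = T^4·[a_1, a_0]ᵀ.
T^4 = [[5, −4], [4, −3]], giving [a_5, a_4]ᵀ = [[−7], [−5]].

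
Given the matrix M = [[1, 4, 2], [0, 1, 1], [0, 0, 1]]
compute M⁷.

[[1, 28, 98], [0, 1, 7], [0, 0, 1]]

M = I + N where N = [[0, 4, 2], [0, 0, 1], [0, 0, 0]] is strictly upper-triangular, so N³ = 0.
(I + N)⁷ = I + 7·N + 21·N² = [[1, 28, 98], [0, 1, 7], [0, 0, 1]].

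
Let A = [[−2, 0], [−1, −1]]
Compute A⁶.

tr A = −3 and det A = 2, so the characteristic polynomial is λ² − (−3)λ + (2) with roots −1 and −2.
Eigenvectors give P = [[0, 1], [−1, 1]] with P⁻¹ = [[1, −1], [1, 0]], and A = P·diag(−1, −2)·P⁻¹.
Then A⁶ = P·diag(1, 64)·P⁻¹ = [[0, 64], [−1, 64]] · [[1, −1], [1, 0]] = [[64, 0], [63, 1]].

[[64, 0], [63, 1]]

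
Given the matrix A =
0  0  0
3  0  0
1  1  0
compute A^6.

A is strictly triangular, hence nilpotent: A^3 = 0, so A^6 = 0.

[[0, 0, 0], [0, 0, 0], [0, 0, 0]]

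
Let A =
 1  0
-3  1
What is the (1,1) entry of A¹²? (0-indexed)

A = I + N where N = [[0, 0], [-3, 0]] is strictly lower-triangular, so N² = 0.
(I + N)¹² = I + 12·N = [[1, 0], [-36, 1]].

1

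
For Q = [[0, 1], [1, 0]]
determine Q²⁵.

Q² = I (check: tr Q = 0 and det Q = −1), so Q²⁵ = Q since 25 is odd.

[[0, 1], [1, 0]]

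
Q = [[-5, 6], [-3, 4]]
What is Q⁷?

[[-257, 258], [-129, 130]]

tr Q = -1 and det Q = -2, so the characteristic polynomial is λ² − (-1)λ + (-2) with roots -2 and 1.
Eigenvectors give P = [[2, 1], [1, 1]] with P⁻¹ = [[1, -1], [-1, 2]], and Q = P·diag(-2, 1)·P⁻¹.
Then Q⁷ = P·diag(-128, 1)·P⁻¹ = [[-256, 1], [-128, 1]] · [[1, -1], [-1, 2]] = [[-257, 258], [-129, 130]].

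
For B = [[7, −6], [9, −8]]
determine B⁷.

tr B = −1 and det B = −2, so the characteristic polynomial is λ² − (−1)λ + (−2) with roots −2 and 1.
Eigenvectors give P = [[−2, 1], [−3, 1]] with P⁻¹ = [[1, −1], [3, −2]], and B = P·diag(−2, 1)·P⁻¹.
Then B⁷ = P·diag(−128, 1)·P⁻¹ = [[256, 1], [384, 1]] · [[1, −1], [3, −2]] = [[259, −258], [387, −386]].

[[259, −258], [387, −386]]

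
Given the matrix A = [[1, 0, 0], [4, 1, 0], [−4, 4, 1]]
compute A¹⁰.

A = I + N where N = [[0, 0, 0], [4, 0, 0], [−4, 4, 0]] is strictly lower-triangular, so N³ = 0.
(I + N)¹⁰ = I + 10·N + 45·N² = [[1, 0, 0], [40, 1, 0], [680, 40, 1]].

[[1, 0, 0], [40, 1, 0], [680, 40, 1]]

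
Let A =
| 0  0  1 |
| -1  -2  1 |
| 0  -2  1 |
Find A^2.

[[0, -2, 1], [2, 2, -2], [2, 2, -1]]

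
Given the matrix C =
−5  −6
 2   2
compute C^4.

tr C = −3 and det C = 2, so the characteristic polynomial is λ² − (−3)λ + (2) with roots −2 and −1.
Eigenvectors give P = [[−2, −3], [1, 2]] with P⁻¹ = [[−2, −3], [1, 2]], and C = P·diag(−2, −1)·P⁻¹.
Then C^4 = P·diag(16, 1)·P⁻¹ = [[−32, −3], [16, 2]] · [[−2, −3], [1, 2]] = [[61, 90], [−30, −44]].

[[61, 90], [−30, −44]]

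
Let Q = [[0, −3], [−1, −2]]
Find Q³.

Q² = [[3, 6], [2, 7]]
Q³ = [[−6, −21], [−7, −20]]

[[−6, −21], [−7, −20]]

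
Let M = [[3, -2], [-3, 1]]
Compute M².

[[15, -8], [-12, 7]]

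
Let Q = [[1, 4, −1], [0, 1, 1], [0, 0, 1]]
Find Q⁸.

Q = I + N where N = [[0, 4, −1], [0, 0, 1], [0, 0, 0]] is strictly upper-triangular, so N³ = 0.
(I + N)⁸ = I + 8·N + 28·N² = [[1, 32, 104], [0, 1, 8], [0, 0, 1]].

[[1, 32, 104], [0, 1, 8], [0, 0, 1]]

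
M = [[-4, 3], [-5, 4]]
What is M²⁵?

[[-4, 3], [-5, 4]]

M² = I (check: tr M = 0 and det M = -1), so M²⁵ = M since 25 is odd.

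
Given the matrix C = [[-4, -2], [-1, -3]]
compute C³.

C² = [[18, 14], [7, 11]]
C³ = [[-86, -78], [-39, -47]]

[[-86, -78], [-39, -47]]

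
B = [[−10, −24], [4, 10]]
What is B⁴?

[[16, 0], [0, 16]]

tr B = 0 and det B = −4, so the characteristic polynomial is λ² − (0)λ + (−4) with roots 2 and −2.
Eigenvectors give P = [[−2, −3], [1, 1]] with P⁻¹ = [[1, 3], [−1, −2]], and B = P·diag(2, −2)·P⁻¹.
Then B⁴ = P·diag(16, 16)·P⁻¹ = [[−32, −48], [16, 16]] · [[1, 3], [−1, −2]] = [[16, 0], [0, 16]].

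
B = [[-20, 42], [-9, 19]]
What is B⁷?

tr B = -1 and det B = -2, so the characteristic polynomial is λ² − (-1)λ + (-2) with roots -2 and 1.
Eigenvectors give P = [[7, 2], [3, 1]] with P⁻¹ = [[1, -2], [-3, 7]], and B = P·diag(-2, 1)·P⁻¹.
Then B⁷ = P·diag(-128, 1)·P⁻¹ = [[-896, 2], [-384, 1]] · [[1, -2], [-3, 7]] = [[-902, 1806], [-387, 775]].

[[-902, 1806], [-387, 775]]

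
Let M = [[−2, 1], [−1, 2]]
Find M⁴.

[[9, 0], [0, 9]]

M² = [[3, 0], [0, 3]]
M³ = [[−6, 3], [−3, 6]]
M⁴ = [[9, 0], [0, 9]]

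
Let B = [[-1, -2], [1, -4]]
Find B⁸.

[[-6049, 12610], [-6305, 12866]]

tr B = -5 and det B = 6, so the characteristic polynomial is λ² − (-5)λ + (6) with roots -3 and -2.
Eigenvectors give P = [[1, 2], [1, 1]] with P⁻¹ = [[-1, 2], [1, -1]], and B = P·diag(-3, -2)·P⁻¹.
Then B⁸ = P·diag(6561, 256)·P⁻¹ = [[6561, 512], [6561, 256]] · [[-1, 2], [1, -1]] = [[-6049, 12610], [-6305, 12866]].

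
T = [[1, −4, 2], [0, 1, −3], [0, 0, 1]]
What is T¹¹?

T = I + N where N = [[0, −4, 2], [0, 0, −3], [0, 0, 0]] is strictly upper-triangular, so N³ = 0.
(I + N)¹¹ = I + 11·N + 55·N² = [[1, −44, 682], [0, 1, −33], [0, 0, 1]].

[[1, −44, 682], [0, 1, −33], [0, 0, 1]]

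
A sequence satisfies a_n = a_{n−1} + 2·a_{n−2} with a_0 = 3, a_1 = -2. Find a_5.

With companion matrix T = [[1, 2], [1, 0]], [a_n, a_{n−1}]ᵀ = T·[a_{n−1}, a_{n−2}]ᵀ, so [a_5, a_4]ᵀ = T⁴·[a_1, a_0]ᵀ.
T⁴ = [[11, 10], [5, 6]], giving [a_5, a_4]ᵀ = [[8], [8]].

8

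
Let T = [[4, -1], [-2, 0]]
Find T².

[[18, -4], [-8, 2]]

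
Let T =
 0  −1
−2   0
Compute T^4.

T^2 = [[2, 0], [0, 2]]
T^3 = [[0, −2], [−4, 0]]
T^4 = [[4, 0], [0, 4]]

[[4, 0], [0, 4]]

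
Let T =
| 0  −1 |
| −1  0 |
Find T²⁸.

T² = I (check: tr T = 0 and det T = −1), so T²⁸ = I since 28 is even.

[[1, 0], [0, 1]]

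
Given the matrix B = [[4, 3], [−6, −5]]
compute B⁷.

[[130, 129], [−258, −257]]

tr B = −1 and det B = −2, so the characteristic polynomial is λ² − (−1)λ + (−2) with roots −2 and 1.
Eigenvectors give P = [[−1, −1], [2, 1]] with P⁻¹ = [[1, 1], [−2, −1]], and B = P·diag(−2, 1)·P⁻¹.
Then B⁷ = P·diag(−128, 1)·P⁻¹ = [[128, −1], [−256, 1]] · [[1, 1], [−2, −1]] = [[130, 129], [−258, −257]].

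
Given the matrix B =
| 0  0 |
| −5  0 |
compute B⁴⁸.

[[0, 0], [0, 0]]

B is strictly triangular, hence nilpotent: B² = 0, so B⁴⁸ = 0.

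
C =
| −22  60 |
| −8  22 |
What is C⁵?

[[−352, 960], [−128, 352]]

tr C = 0 and det C = −4, so the characteristic polynomial is λ² − (0)λ + (−4) with roots −2 and 2.
Eigenvectors give P = [[−3, −5], [−1, −2]] with P⁻¹ = [[−2, 5], [1, −3]], and C = P·diag(−2, 2)·P⁻¹.
Then C⁵ = P·diag(−32, 32)·P⁻¹ = [[96, −160], [32, −64]] · [[−2, 5], [1, −3]] = [[−352, 960], [−128, 352]].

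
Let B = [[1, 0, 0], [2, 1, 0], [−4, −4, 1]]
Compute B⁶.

[[1, 0, 0], [12, 1, 0], [−144, −24, 1]]

B = I + N where N = [[0, 0, 0], [2, 0, 0], [−4, −4, 0]] is strictly lower-triangular, so N³ = 0.
(I + N)⁶ = I + 6·N + 15·N² = [[1, 0, 0], [12, 1, 0], [−144, −24, 1]].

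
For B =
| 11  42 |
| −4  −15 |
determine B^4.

[[−479, −1680], [160, 561]]

tr B = −4 and det B = 3, so the characteristic polynomial is λ² − (−4)λ + (3) with roots −1 and −3.
Eigenvectors give P = [[7, −3], [−2, 1]] with P⁻¹ = [[1, 3], [2, 7]], and B = P·diag(−1, −3)·P⁻¹.
Then B^4 = P·diag(1, 81)·P⁻¹ = [[7, −243], [−2, 81]] · [[1, 3], [2, 7]] = [[−479, −1680], [160, 561]].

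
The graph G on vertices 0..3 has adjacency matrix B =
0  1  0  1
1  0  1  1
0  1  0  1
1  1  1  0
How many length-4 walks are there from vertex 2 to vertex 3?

The number of length-4 walks from vertex 2 to vertex 3 is entry (2,3) of B⁴, where B is the adjacency matrix.
B² = [[2, 1, 2, 1], [1, 3, 1, 2], [2, 1, 2, 1], [1, 2, 1, 3]]
B³ = [[2, 5, 2, 5], [5, 4, 5, 5], [2, 5, 2, 5], [5, 5, 5, 4]]
B⁴ = [[10, 9, 10, 9], [9, 15, 9, 14], [10, 9, 10, 9], [9, 14, 9, 15]]

9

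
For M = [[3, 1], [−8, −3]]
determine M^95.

[[3, 1], [−8, −3]]

M² = I (check: tr M = 0 and det M = −1), so M^95 = M since 95 is odd.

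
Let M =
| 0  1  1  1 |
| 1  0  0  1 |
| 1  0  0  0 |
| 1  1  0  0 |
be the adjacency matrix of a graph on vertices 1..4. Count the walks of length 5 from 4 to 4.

The number of length-5 walks from vertex 4 to vertex 4 is entry (4,4) of M⁵, where M is the adjacency matrix.
M² = [[3, 1, 0, 1], [1, 2, 1, 1], [0, 1, 1, 1], [1, 1, 1, 2]]
M³ = [[2, 4, 3, 4], [4, 2, 1, 3], [3, 1, 0, 1], [4, 3, 1, 2]]
M⁴ = [[11, 6, 2, 6], [6, 7, 4, 6], [2, 4, 3, 4], [6, 6, 4, 7]]
M⁵ = [[14, 17, 11, 17], [17, 12, 6, 13], [11, 6, 2, 6], [17, 13, 6, 12]]

12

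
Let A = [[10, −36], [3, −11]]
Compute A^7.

tr A = −1 and det A = −2, so the characteristic polynomial is λ² − (−1)λ + (−2) with roots −2 and 1.
Eigenvectors give P = [[−3, −4], [−1, −1]] with P⁻¹ = [[1, −4], [−1, 3]], and A = P·diag(−2, 1)·P⁻¹.
Then A^7 = P·diag(−128, 1)·P⁻¹ = [[384, −4], [128, −1]] · [[1, −4], [−1, 3]] = [[388, −1548], [129, −515]].

[[388, −1548], [129, −515]]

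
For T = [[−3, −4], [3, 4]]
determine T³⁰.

[[−3, −4], [3, 4]]

T² = T (a projection; rank 1, trace 1), so T³⁰ = T.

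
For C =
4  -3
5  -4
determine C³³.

[[4, -3], [5, -4]]

C² = I (check: tr C = 0 and det C = -1), so C³³ = C since 33 is odd.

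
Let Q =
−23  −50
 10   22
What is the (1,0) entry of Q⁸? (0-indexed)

tr Q = −1 and det Q = −6, so the characteristic polynomial is λ² − (−1)λ + (−6) with roots 2 and −3.
Eigenvectors give P = [[−2, 5], [1, −2]] with P⁻¹ = [[2, 5], [1, 2]], and Q = P·diag(2, −3)·P⁻¹.
Then Q⁸ = P·diag(256, 6561)·P⁻¹ = [[−512, 32805], [256, −13122]] · [[2, 5], [1, 2]] = [[31781, 63050], [−12610, −24964]].

−12610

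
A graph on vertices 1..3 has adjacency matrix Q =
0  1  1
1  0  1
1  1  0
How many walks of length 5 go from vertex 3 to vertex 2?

The number of length-5 walks from vertex 3 to vertex 2 is entry (3,2) of Q^5, where Q is the adjacency matrix.
Q^2 = [[2, 1, 1], [1, 2, 1], [1, 1, 2]]
Q^3 = [[2, 3, 3], [3, 2, 3], [3, 3, 2]]
Q^4 = [[6, 5, 5], [5, 6, 5], [5, 5, 6]]
Q^5 = [[10, 11, 11], [11, 10, 11], [11, 11, 10]]

11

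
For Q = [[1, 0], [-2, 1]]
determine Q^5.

[[1, 0], [-10, 1]]

Q = I + N where N = [[0, 0], [-2, 0]] is strictly lower-triangular, so N^2 = 0.
(I + N)^5 = I + 5·N = [[1, 0], [-10, 1]].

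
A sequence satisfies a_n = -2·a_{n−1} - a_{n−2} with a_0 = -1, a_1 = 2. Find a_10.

-11

With companion matrix M = [[-2, -1], [1, 0]], [a_n, a_{n−1}]ᵀ = M·[a_{n−1}, a_{n−2}]ᵀ, so [a_10, a_9]ᵀ = M^9·[a_1, a_0]ᵀ.
M^9 = [[-10, -9], [9, 8]], giving [a_10, a_9]ᵀ = [[-11], [10]].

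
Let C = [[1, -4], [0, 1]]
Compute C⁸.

C = I + N where N = [[0, -4], [0, 0]] is strictly upper-triangular, so N² = 0.
(I + N)⁸ = I + 8·N = [[1, -32], [0, 1]].

[[1, -32], [0, 1]]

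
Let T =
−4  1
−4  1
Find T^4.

T^2 = [[12, −3], [12, −3]]
T^3 = [[−36, 9], [−36, 9]]
T^4 = [[108, −27], [108, −27]]

[[108, −27], [108, −27]]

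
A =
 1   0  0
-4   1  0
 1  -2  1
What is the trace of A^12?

3

A = I + N where N = [[0, 0, 0], [-4, 0, 0], [1, -2, 0]] is strictly lower-triangular, so N^3 = 0.
(I + N)^12 = I + 12·N + 66·N^2 = [[1, 0, 0], [-48, 1, 0], [540, -24, 1]].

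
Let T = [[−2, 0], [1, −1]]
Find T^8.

[[256, 0], [−255, 1]]

tr T = −3 and det T = 2, so the characteristic polynomial is λ² − (−3)λ + (2) with roots −1 and −2.
Eigenvectors give P = [[0, −1], [1, 1]] with P⁻¹ = [[1, 1], [−1, 0]], and T = P·diag(−1, −2)·P⁻¹.
Then T^8 = P·diag(1, 256)·P⁻¹ = [[0, −256], [1, 256]] · [[1, 1], [−1, 0]] = [[256, 0], [−255, 1]].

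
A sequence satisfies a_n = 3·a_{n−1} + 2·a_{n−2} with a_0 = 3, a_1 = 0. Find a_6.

With companion matrix Q = [[3, 2], [1, 0]], [a_n, a_{n−1}]ᵀ = Q·[a_{n−1}, a_{n−2}]ᵀ, so [a_6, a_5]ᵀ = Q⁵·[a_1, a_0]ᵀ.
Q⁵ = [[495, 278], [139, 78]], giving [a_6, a_5]ᵀ = [[834], [234]].

834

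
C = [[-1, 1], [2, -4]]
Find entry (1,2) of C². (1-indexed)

-5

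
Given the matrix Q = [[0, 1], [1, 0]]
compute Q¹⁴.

Q² = I (check: tr Q = 0 and det Q = -1), so Q¹⁴ = I since 14 is even.

[[1, 0], [0, 1]]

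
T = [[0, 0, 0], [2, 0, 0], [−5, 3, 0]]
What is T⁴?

[[0, 0, 0], [0, 0, 0], [0, 0, 0]]

T is strictly triangular, hence nilpotent: T³ = 0, so T⁴ = 0.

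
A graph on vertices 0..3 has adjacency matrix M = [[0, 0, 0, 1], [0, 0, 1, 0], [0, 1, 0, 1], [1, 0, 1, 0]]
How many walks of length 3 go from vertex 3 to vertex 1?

0

The number of length-3 walks from vertex 3 to vertex 1 is entry (3,1) of M³, where M is the adjacency matrix.
M² = [[1, 0, 1, 0], [0, 1, 0, 1], [1, 0, 2, 0], [0, 1, 0, 2]]
M³ = [[0, 1, 0, 2], [1, 0, 2, 0], [0, 2, 0, 3], [2, 0, 3, 0]]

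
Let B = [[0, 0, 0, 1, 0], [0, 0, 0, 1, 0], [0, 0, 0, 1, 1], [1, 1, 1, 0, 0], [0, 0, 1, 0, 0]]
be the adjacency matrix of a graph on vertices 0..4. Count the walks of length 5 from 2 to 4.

6

The number of length-5 walks from vertex 2 to vertex 4 is entry (2,4) of B⁵, where B is the adjacency matrix.
B² = [[1, 1, 1, 0, 0], [1, 1, 1, 0, 0], [1, 1, 2, 0, 0], [0, 0, 0, 3, 1], [0, 0, 0, 1, 1]]
B³ = [[0, 0, 0, 3, 1], [0, 0, 0, 3, 1], [0, 0, 0, 4, 2], [3, 3, 4, 0, 0], [1, 1, 2, 0, 0]]
B⁴ = [[3, 3, 4, 0, 0], [3, 3, 4, 0, 0], [4, 4, 6, 0, 0], [0, 0, 0, 10, 4], [0, 0, 0, 4, 2]]
B⁵ = [[0, 0, 0, 10, 4], [0, 0, 0, 10, 4], [0, 0, 0, 14, 6], [10, 10, 14, 0, 0], [4, 4, 6, 0, 0]]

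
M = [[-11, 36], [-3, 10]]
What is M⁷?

tr M = -1 and det M = -2, so the characteristic polynomial is λ² − (-1)λ + (-2) with roots -2 and 1.
Eigenvectors give P = [[4, 3], [1, 1]] with P⁻¹ = [[1, -3], [-1, 4]], and M = P·diag(-2, 1)·P⁻¹.
Then M⁷ = P·diag(-128, 1)·P⁻¹ = [[-512, 3], [-128, 1]] · [[1, -3], [-1, 4]] = [[-515, 1548], [-129, 388]].

[[-515, 1548], [-129, 388]]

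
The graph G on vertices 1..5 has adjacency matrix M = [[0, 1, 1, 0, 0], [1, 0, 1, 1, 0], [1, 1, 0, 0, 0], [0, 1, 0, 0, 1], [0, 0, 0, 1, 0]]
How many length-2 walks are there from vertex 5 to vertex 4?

0

The number of length-2 walks from vertex 5 to vertex 4 is entry (5,4) of M^2, where M is the adjacency matrix.
M^2 = [[2, 1, 1, 1, 0], [1, 3, 1, 0, 1], [1, 1, 2, 1, 0], [1, 0, 1, 2, 0], [0, 1, 0, 0, 1]]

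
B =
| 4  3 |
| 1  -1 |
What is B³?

[[85, 48], [16, 5]]

B² = [[19, 9], [3, 4]]
B³ = [[85, 48], [16, 5]]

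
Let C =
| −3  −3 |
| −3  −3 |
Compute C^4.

C^2 = [[18, 18], [18, 18]]
C^3 = [[−108, −108], [−108, −108]]
C^4 = [[648, 648], [648, 648]]

[[648, 648], [648, 648]]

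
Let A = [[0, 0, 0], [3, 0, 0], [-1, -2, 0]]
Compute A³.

A is strictly triangular, hence nilpotent: A³ = 0, so A³ = 0.

[[0, 0, 0], [0, 0, 0], [0, 0, 0]]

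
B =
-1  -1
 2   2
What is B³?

[[-1, -1], [2, 2]]

B² = [[-1, -1], [2, 2]]
B³ = [[-1, -1], [2, 2]]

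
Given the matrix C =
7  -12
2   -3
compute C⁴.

tr C = 4 and det C = 3, so the characteristic polynomial is λ² − (4)λ + (3) with roots 3 and 1.
Eigenvectors give P = [[3, -2], [1, -1]] with P⁻¹ = [[1, -2], [1, -3]], and C = P·diag(3, 1)·P⁻¹.
Then C⁴ = P·diag(81, 1)·P⁻¹ = [[243, -2], [81, -1]] · [[1, -2], [1, -3]] = [[241, -480], [80, -159]].

[[241, -480], [80, -159]]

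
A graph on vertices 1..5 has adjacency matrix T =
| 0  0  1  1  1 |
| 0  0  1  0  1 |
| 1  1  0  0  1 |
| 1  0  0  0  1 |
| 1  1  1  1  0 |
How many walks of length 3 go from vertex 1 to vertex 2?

3

The number of length-3 walks from vertex 1 to vertex 2 is entry (1,2) of T³, where T is the adjacency matrix.
T² = [[3, 2, 1, 1, 2], [2, 2, 1, 1, 1], [1, 1, 3, 2, 2], [1, 1, 2, 2, 1], [2, 1, 2, 1, 4]]
T³ = [[4, 3, 7, 5, 7], [3, 2, 5, 3, 6], [7, 5, 4, 3, 7], [5, 3, 3, 2, 6], [7, 6, 7, 6, 6]]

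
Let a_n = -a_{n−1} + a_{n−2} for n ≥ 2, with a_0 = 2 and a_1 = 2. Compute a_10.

-42

With companion matrix Q = [[-1, 1], [1, 0]], [a_n, a_{n−1}]ᵀ = Q·[a_{n−1}, a_{n−2}]ᵀ, so [a_10, a_9]ᵀ = Q^9·[a_1, a_0]ᵀ.
Q^9 = [[-55, 34], [34, -21]], giving [a_10, a_9]ᵀ = [[-42], [26]].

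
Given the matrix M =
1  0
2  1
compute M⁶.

M = I + N where N = [[0, 0], [2, 0]] is strictly lower-triangular, so N² = 0.
(I + N)⁶ = I + 6·N = [[1, 0], [12, 1]].

[[1, 0], [12, 1]]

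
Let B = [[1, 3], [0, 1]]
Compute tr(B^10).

2

B = I + N where N = [[0, 3], [0, 0]] is strictly upper-triangular, so N^2 = 0.
(I + N)^10 = I + 10·N = [[1, 30], [0, 1]].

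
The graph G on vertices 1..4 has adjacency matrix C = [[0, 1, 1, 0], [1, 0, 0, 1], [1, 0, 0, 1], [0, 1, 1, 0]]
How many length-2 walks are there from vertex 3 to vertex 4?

The number of length-2 walks from vertex 3 to vertex 4 is entry (3,4) of C^2, where C is the adjacency matrix.
C^2 = [[2, 0, 0, 2], [0, 2, 2, 0], [0, 2, 2, 0], [2, 0, 0, 2]]

0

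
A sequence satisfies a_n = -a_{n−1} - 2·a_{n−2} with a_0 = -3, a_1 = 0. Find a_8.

With companion matrix Q = [[-1, -2], [1, 0]], [a_n, a_{n−1}]ᵀ = Q·[a_{n−1}, a_{n−2}]ᵀ, so [a_8, a_7]ᵀ = Q⁷·[a_1, a_0]ᵀ.
Q⁷ = [[3, -14], [7, 10]], giving [a_8, a_7]ᵀ = [[42], [-30]].

42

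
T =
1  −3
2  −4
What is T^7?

tr T = −3 and det T = 2, so the characteristic polynomial is λ² − (−3)λ + (2) with roots −2 and −1.
Eigenvectors give P = [[1, 3], [1, 2]] with P⁻¹ = [[−2, 3], [1, −1]], and T = P·diag(−2, −1)·P⁻¹.
Then T^7 = P·diag(−128, −1)·P⁻¹ = [[−128, −3], [−128, −2]] · [[−2, 3], [1, −1]] = [[253, −381], [254, −382]].

[[253, −381], [254, −382]]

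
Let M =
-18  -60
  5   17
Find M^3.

tr M = -1 and det M = -6, so the characteristic polynomial is λ² − (-1)λ + (-6) with roots 2 and -3.
Eigenvectors give P = [[-3, -4], [1, 1]] with P⁻¹ = [[1, 4], [-1, -3]], and M = P·diag(2, -3)·P⁻¹.
Then M^3 = P·diag(8, -27)·P⁻¹ = [[-24, 108], [8, -27]] · [[1, 4], [-1, -3]] = [[-132, -420], [35, 113]].

[[-132, -420], [35, 113]]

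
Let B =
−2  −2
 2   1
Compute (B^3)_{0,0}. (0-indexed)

B^2 = [[0, 2], [−2, −3]]
B^3 = [[4, 2], [−2, 1]]

4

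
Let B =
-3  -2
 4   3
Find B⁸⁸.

[[1, 0], [0, 1]]

B² = I (check: tr B = 0 and det B = -1), so B⁸⁸ = I since 88 is even.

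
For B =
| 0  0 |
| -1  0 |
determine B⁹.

[[0, 0], [0, 0]]

B is strictly triangular, hence nilpotent: B² = 0, so B⁹ = 0.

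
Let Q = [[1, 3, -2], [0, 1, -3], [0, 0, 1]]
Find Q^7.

[[1, 21, -203], [0, 1, -21], [0, 0, 1]]

Q = I + N where N = [[0, 3, -2], [0, 0, -3], [0, 0, 0]] is strictly upper-triangular, so N^3 = 0.
(I + N)^7 = I + 7·N + 21·N^2 = [[1, 21, -203], [0, 1, -21], [0, 0, 1]].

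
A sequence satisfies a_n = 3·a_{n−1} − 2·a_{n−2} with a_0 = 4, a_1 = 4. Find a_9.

With companion matrix B = [[3, −2], [1, 0]], [a_n, a_{n−1}]ᵀ = B·[a_{n−1}, a_{n−2}]ᵀ, so [a_9, a_8]ᵀ = B⁸·[a_1, a_0]ᵀ.
B⁸ = [[511, −510], [255, −254]], giving [a_9, a_8]ᵀ = [[4], [4]].

4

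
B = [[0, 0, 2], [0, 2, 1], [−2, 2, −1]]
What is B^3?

[[4, 4, −2], [−2, 14, 1], [2, 2, 7]]

B^2 = [[−4, 4, −2], [−2, 6, 1], [2, 2, −1]]
B^3 = [[4, 4, −2], [−2, 14, 1], [2, 2, 7]]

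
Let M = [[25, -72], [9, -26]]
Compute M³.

tr M = -1 and det M = -2, so the characteristic polynomial is λ² − (-1)λ + (-2) with roots -2 and 1.
Eigenvectors give P = [[-8, -3], [-3, -1]] with P⁻¹ = [[1, -3], [-3, 8]], and M = P·diag(-2, 1)·P⁻¹.
Then M³ = P·diag(-8, 1)·P⁻¹ = [[64, -3], [24, -1]] · [[1, -3], [-3, 8]] = [[73, -216], [27, -80]].

[[73, -216], [27, -80]]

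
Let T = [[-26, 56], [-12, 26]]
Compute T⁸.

tr T = 0 and det T = -4, so the characteristic polynomial is λ² − (0)λ + (-4) with roots -2 and 2.
Eigenvectors give P = [[7, 2], [3, 1]] with P⁻¹ = [[1, -2], [-3, 7]], and T = P·diag(-2, 2)·P⁻¹.
Then T⁸ = P·diag(256, 256)·P⁻¹ = [[1792, 512], [768, 256]] · [[1, -2], [-3, 7]] = [[256, 0], [0, 256]].

[[256, 0], [0, 256]]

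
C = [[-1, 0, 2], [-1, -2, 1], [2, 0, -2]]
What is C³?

[[-17, 0, 22], [-21, -8, 26], [22, 0, -28]]

C² = [[5, 0, -6], [5, 4, -6], [-6, 0, 8]]
C³ = [[-17, 0, 22], [-21, -8, 26], [22, 0, -28]]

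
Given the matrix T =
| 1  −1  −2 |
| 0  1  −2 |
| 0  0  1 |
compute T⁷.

[[1, −7, 28], [0, 1, −14], [0, 0, 1]]

T = I + N where N = [[0, −1, −2], [0, 0, −2], [0, 0, 0]] is strictly upper-triangular, so N³ = 0.
(I + N)⁷ = I + 7·N + 21·N² = [[1, −7, 28], [0, 1, −14], [0, 0, 1]].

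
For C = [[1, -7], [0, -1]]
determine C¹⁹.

C² = I (check: tr C = 0 and det C = -1), so C¹⁹ = C since 19 is odd.

[[1, -7], [0, -1]]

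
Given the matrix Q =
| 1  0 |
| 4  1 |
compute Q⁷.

Q = I + N where N = [[0, 0], [4, 0]] is strictly lower-triangular, so N² = 0.
(I + N)⁷ = I + 7·N = [[1, 0], [28, 1]].

[[1, 0], [28, 1]]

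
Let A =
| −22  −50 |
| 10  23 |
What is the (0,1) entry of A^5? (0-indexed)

tr A = 1 and det A = −6, so the characteristic polynomial is λ² − (1)λ + (−6) with roots −2 and 3.
Eigenvectors give P = [[−5, 2], [2, −1]] with P⁻¹ = [[−1, −2], [−2, −5]], and A = P·diag(−2, 3)·P⁻¹.
Then A^5 = P·diag(−32, 243)·P⁻¹ = [[160, 486], [−64, −243]] · [[−1, −2], [−2, −5]] = [[−1132, −2750], [550, 1343]].

−2750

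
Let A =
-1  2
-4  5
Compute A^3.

tr A = 4 and det A = 3, so the characteristic polynomial is λ² − (4)λ + (3) with roots 3 and 1.
Eigenvectors give P = [[1, -1], [2, -1]] with P⁻¹ = [[-1, 1], [-2, 1]], and A = P·diag(3, 1)·P⁻¹.
Then A^3 = P·diag(27, 1)·P⁻¹ = [[27, -1], [54, -1]] · [[-1, 1], [-2, 1]] = [[-25, 26], [-52, 53]].

[[-25, 26], [-52, 53]]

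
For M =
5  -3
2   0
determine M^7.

tr M = 5 and det M = 6, so the characteristic polynomial is λ² − (5)λ + (6) with roots 3 and 2.
Eigenvectors give P = [[3, 1], [2, 1]] with P⁻¹ = [[1, -1], [-2, 3]], and M = P·diag(3, 2)·P⁻¹.
Then M^7 = P·diag(2187, 128)·P⁻¹ = [[6561, 128], [4374, 128]] · [[1, -1], [-2, 3]] = [[6305, -6177], [4118, -3990]].

[[6305, -6177], [4118, -3990]]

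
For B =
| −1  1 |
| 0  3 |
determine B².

[[1, 2], [0, 9]]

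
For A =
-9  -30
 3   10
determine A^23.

A² = A (a projection; rank 1, trace 1), so A^23 = A.

[[-9, -30], [3, 10]]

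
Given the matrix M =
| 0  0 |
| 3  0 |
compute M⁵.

[[0, 0], [0, 0]]

M is strictly triangular, hence nilpotent: M² = 0, so M⁵ = 0.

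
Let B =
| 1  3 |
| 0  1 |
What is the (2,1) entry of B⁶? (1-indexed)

0

B = I + N where N = [[0, 3], [0, 0]] is strictly upper-triangular, so N² = 0.
(I + N)⁶ = I + 6·N = [[1, 18], [0, 1]].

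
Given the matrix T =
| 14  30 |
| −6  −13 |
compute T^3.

tr T = 1 and det T = −2, so the characteristic polynomial is λ² − (1)λ + (−2) with roots −1 and 2.
Eigenvectors give P = [[2, 5], [−1, −2]] with P⁻¹ = [[−2, −5], [1, 2]], and T = P·diag(−1, 2)·P⁻¹.
Then T^3 = P·diag(−1, 8)·P⁻¹ = [[−2, 40], [1, −16]] · [[−2, −5], [1, 2]] = [[44, 90], [−18, −37]].

[[44, 90], [−18, −37]]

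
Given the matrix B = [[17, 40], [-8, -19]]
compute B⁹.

[[78737, 196840], [-39368, -98419]]

tr B = -2 and det B = -3, so the characteristic polynomial is λ² − (-2)λ + (-3) with roots 1 and -3.
Eigenvectors give P = [[5, -2], [-2, 1]] with P⁻¹ = [[1, 2], [2, 5]], and B = P·diag(1, -3)·P⁻¹.
Then B⁹ = P·diag(1, -19683)·P⁻¹ = [[5, 39366], [-2, -19683]] · [[1, 2], [2, 5]] = [[78737, 196840], [-39368, -98419]].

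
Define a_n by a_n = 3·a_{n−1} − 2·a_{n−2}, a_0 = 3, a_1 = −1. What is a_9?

With companion matrix B = [[3, −2], [1, 0]], [a_n, a_{n−1}]ᵀ = B·[a_{n−1}, a_{n−2}]ᵀ, so [a_9, a_8]ᵀ = B⁸·[a_1, a_0]ᵀ.
B⁸ = [[511, −510], [255, −254]], giving [a_9, a_8]ᵀ = [[−2041], [−1017]].

−2041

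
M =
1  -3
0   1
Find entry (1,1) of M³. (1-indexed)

M = I + N where N = [[0, -3], [0, 0]] is strictly upper-triangular, so N² = 0.
(I + N)³ = I + 3·N = [[1, -9], [0, 1]].

1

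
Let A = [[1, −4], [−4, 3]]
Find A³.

A² = [[17, −16], [−16, 25]]
A³ = [[81, −116], [−116, 139]]

[[81, −116], [−116, 139]]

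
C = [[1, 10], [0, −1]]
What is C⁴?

C² = I (check: tr C = 0 and det C = −1), so C⁴ = I since 4 is even.

[[1, 0], [0, 1]]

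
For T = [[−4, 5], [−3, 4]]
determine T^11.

T² = I (check: tr T = 0 and det T = −1), so T^11 = T since 11 is odd.

[[−4, 5], [−3, 4]]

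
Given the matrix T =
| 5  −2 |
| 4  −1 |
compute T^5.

[[485, −242], [484, −241]]

tr T = 4 and det T = 3, so the characteristic polynomial is λ² − (4)λ + (3) with roots 3 and 1.
Eigenvectors give P = [[1, −1], [1, −2]] with P⁻¹ = [[2, −1], [1, −1]], and T = P·diag(3, 1)·P⁻¹.
Then T^5 = P·diag(243, 1)·P⁻¹ = [[243, −1], [243, −2]] · [[2, −1], [1, −1]] = [[485, −242], [484, −241]].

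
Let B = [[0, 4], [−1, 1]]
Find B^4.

B^2 = [[−4, 4], [−1, −3]]
B^3 = [[−4, −12], [3, −7]]
B^4 = [[12, −28], [7, 5]]

[[12, −28], [7, 5]]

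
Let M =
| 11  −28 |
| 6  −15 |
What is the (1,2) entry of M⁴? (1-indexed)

1120

tr M = −4 and det M = 3, so the characteristic polynomial is λ² − (−4)λ + (3) with roots −1 and −3.
Eigenvectors give P = [[−7, 2], [−3, 1]] with P⁻¹ = [[−1, 2], [−3, 7]], and M = P·diag(−1, −3)·P⁻¹.
Then M⁴ = P·diag(1, 81)·P⁻¹ = [[−7, 162], [−3, 81]] · [[−1, 2], [−3, 7]] = [[−479, 1120], [−240, 561]].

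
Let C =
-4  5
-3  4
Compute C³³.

[[-4, 5], [-3, 4]]

C² = I (check: tr C = 0 and det C = -1), so C³³ = C since 33 is odd.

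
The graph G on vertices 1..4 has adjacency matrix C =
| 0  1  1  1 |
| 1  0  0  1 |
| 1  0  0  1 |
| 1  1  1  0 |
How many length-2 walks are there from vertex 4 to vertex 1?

2

The number of length-2 walks from vertex 4 to vertex 1 is entry (4,1) of C², where C is the adjacency matrix.
C² = [[3, 1, 1, 2], [1, 2, 2, 1], [1, 2, 2, 1], [2, 1, 1, 3]]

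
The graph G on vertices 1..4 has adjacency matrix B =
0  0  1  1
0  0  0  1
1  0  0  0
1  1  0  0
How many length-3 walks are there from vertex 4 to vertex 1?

3

The number of length-3 walks from vertex 4 to vertex 1 is entry (4,1) of B³, where B is the adjacency matrix.
B² = [[2, 1, 0, 0], [1, 1, 0, 0], [0, 0, 1, 1], [0, 0, 1, 2]]
B³ = [[0, 0, 2, 3], [0, 0, 1, 2], [2, 1, 0, 0], [3, 2, 0, 0]]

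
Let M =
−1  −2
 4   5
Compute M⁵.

[[−241, −242], [484, 485]]

tr M = 4 and det M = 3, so the characteristic polynomial is λ² − (4)λ + (3) with roots 3 and 1.
Eigenvectors give P = [[−1, −1], [2, 1]] with P⁻¹ = [[1, 1], [−2, −1]], and M = P·diag(3, 1)·P⁻¹.
Then M⁵ = P·diag(243, 1)·P⁻¹ = [[−243, −1], [486, 1]] · [[1, 1], [−2, −1]] = [[−241, −242], [484, 485]].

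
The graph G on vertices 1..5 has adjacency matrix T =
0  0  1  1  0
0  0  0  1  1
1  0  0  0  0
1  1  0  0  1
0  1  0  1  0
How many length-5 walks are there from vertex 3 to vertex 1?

The number of length-5 walks from vertex 3 to vertex 1 is entry (3,1) of T^5, where T is the adjacency matrix.
T^2 = [[2, 1, 0, 0, 1], [1, 2, 0, 1, 1], [0, 0, 1, 1, 0], [0, 1, 1, 3, 1], [1, 1, 0, 1, 2]]
T^3 = [[0, 1, 2, 4, 1], [1, 2, 1, 4, 3], [2, 1, 0, 0, 1], [4, 4, 0, 2, 4], [1, 3, 1, 4, 2]]
T^4 = [[6, 5, 0, 2, 5], [5, 7, 1, 6, 6], [0, 1, 2, 4, 1], [2, 6, 4, 12, 6], [5, 6, 1, 6, 7]]
T^5 = [[2, 7, 6, 16, 7], [7, 12, 5, 18, 13], [6, 5, 0, 2, 5], [16, 18, 2, 14, 18], [7, 13, 5, 18, 12]]

6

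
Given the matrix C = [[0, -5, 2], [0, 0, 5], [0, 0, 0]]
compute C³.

C is strictly triangular, hence nilpotent: C³ = 0, so C³ = 0.

[[0, 0, 0], [0, 0, 0], [0, 0, 0]]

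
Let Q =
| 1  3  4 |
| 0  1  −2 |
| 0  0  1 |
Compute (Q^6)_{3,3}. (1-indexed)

Q = I + N where N = [[0, 3, 4], [0, 0, −2], [0, 0, 0]] is strictly upper-triangular, so N^3 = 0.
(I + N)^6 = I + 6·N + 15·N^2 = [[1, 18, −66], [0, 1, −12], [0, 0, 1]].

1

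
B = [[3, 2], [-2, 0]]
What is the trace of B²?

1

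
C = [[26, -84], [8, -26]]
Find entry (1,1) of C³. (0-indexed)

-104

tr C = 0 and det C = -4, so the characteristic polynomial is λ² − (0)λ + (-4) with roots -2 and 2.
Eigenvectors give P = [[3, 7], [1, 2]] with P⁻¹ = [[-2, 7], [1, -3]], and C = P·diag(-2, 2)·P⁻¹.
Then C³ = P·diag(-8, 8)·P⁻¹ = [[-24, 56], [-8, 16]] · [[-2, 7], [1, -3]] = [[104, -336], [32, -104]].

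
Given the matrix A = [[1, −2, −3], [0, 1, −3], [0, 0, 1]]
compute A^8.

[[1, −16, 144], [0, 1, −24], [0, 0, 1]]

A = I + N where N = [[0, −2, −3], [0, 0, −3], [0, 0, 0]] is strictly upper-triangular, so N^3 = 0.
(I + N)^8 = I + 8·N + 28·N^2 = [[1, −16, 144], [0, 1, −24], [0, 0, 1]].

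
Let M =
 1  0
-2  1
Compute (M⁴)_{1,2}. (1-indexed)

0

M = I + N where N = [[0, 0], [-2, 0]] is strictly lower-triangular, so N² = 0.
(I + N)⁴ = I + 4·N = [[1, 0], [-8, 1]].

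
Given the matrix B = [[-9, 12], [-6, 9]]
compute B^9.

[[-59049, 78732], [-39366, 59049]]

tr B = 0 and det B = -9, so the characteristic polynomial is λ² − (0)λ + (-9) with roots -3 and 3.
Eigenvectors give P = [[2, 1], [1, 1]] with P⁻¹ = [[1, -1], [-1, 2]], and B = P·diag(-3, 3)·P⁻¹.
Then B^9 = P·diag(-19683, 19683)·P⁻¹ = [[-39366, 19683], [-19683, 19683]] · [[1, -1], [-1, 2]] = [[-59049, 78732], [-39366, 59049]].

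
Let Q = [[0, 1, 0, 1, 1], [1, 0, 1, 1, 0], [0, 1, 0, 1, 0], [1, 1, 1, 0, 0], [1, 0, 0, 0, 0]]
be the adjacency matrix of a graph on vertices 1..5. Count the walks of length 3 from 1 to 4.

The number of length-3 walks from vertex 1 to vertex 4 is entry (1,4) of Q³, where Q is the adjacency matrix.
Q² = [[3, 1, 2, 1, 0], [1, 3, 1, 2, 1], [2, 1, 2, 1, 0], [1, 2, 1, 3, 1], [0, 1, 0, 1, 1]]
Q³ = [[2, 6, 2, 6, 3], [6, 4, 5, 5, 1], [2, 5, 2, 5, 2], [6, 5, 5, 4, 1], [3, 1, 2, 1, 0]]

6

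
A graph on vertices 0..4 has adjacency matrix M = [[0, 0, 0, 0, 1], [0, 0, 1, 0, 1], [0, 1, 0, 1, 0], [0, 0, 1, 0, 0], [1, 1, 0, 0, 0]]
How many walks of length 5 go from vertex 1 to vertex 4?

9

The number of length-5 walks from vertex 1 to vertex 4 is entry (1,4) of M⁵, where M is the adjacency matrix.
M² = [[1, 1, 0, 0, 0], [1, 2, 0, 1, 0], [0, 0, 2, 0, 1], [0, 1, 0, 1, 0], [0, 0, 1, 0, 2]]
M³ = [[0, 0, 1, 0, 2], [0, 0, 3, 0, 3], [1, 3, 0, 2, 0], [0, 0, 2, 0, 1], [2, 3, 0, 1, 0]]
M⁴ = [[2, 3, 0, 1, 0], [3, 6, 0, 3, 0], [0, 0, 5, 0, 4], [1, 3, 0, 2, 0], [0, 0, 4, 0, 5]]
M⁵ = [[0, 0, 4, 0, 5], [0, 0, 9, 0, 9], [4, 9, 0, 5, 0], [0, 0, 5, 0, 4], [5, 9, 0, 4, 0]]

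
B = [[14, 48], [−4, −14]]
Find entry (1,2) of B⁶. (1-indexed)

tr B = 0 and det B = −4, so the characteristic polynomial is λ² − (0)λ + (−4) with roots 2 and −2.
Eigenvectors give P = [[4, −3], [−1, 1]] with P⁻¹ = [[1, 3], [1, 4]], and B = P·diag(2, −2)·P⁻¹.
Then B⁶ = P·diag(64, 64)·P⁻¹ = [[256, −192], [−64, 64]] · [[1, 3], [1, 4]] = [[64, 0], [0, 64]].

0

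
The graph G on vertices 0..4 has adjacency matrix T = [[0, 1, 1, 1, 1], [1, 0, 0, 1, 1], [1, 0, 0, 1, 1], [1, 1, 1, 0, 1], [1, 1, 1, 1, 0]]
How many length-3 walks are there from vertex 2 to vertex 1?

The number of length-3 walks from vertex 2 to vertex 1 is entry (2,1) of T³, where T is the adjacency matrix.
T² = [[4, 2, 2, 3, 3], [2, 3, 3, 2, 2], [2, 3, 3, 2, 2], [3, 2, 2, 4, 3], [3, 2, 2, 3, 4]]
T³ = [[10, 10, 10, 11, 11], [10, 6, 6, 10, 10], [10, 6, 6, 10, 10], [11, 10, 10, 10, 11], [11, 10, 10, 11, 10]]

6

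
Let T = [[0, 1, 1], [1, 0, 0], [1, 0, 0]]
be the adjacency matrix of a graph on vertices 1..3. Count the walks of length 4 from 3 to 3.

The number of length-4 walks from vertex 3 to vertex 3 is entry (3,3) of T⁴, where T is the adjacency matrix.
T² = [[2, 0, 0], [0, 1, 1], [0, 1, 1]]
T³ = [[0, 2, 2], [2, 0, 0], [2, 0, 0]]
T⁴ = [[4, 0, 0], [0, 2, 2], [0, 2, 2]]

2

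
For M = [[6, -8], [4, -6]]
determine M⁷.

[[384, -512], [256, -384]]

tr M = 0 and det M = -4, so the characteristic polynomial is λ² − (0)λ + (-4) with roots 2 and -2.
Eigenvectors give P = [[-2, -1], [-1, -1]] with P⁻¹ = [[-1, 1], [1, -2]], and M = P·diag(2, -2)·P⁻¹.
Then M⁷ = P·diag(128, -128)·P⁻¹ = [[-256, 128], [-128, 128]] · [[-1, 1], [1, -2]] = [[384, -512], [256, -384]].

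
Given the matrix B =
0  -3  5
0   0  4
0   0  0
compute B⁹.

B is strictly triangular, hence nilpotent: B³ = 0, so B⁹ = 0.

[[0, 0, 0], [0, 0, 0], [0, 0, 0]]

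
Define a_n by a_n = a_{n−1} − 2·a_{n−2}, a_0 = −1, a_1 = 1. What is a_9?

With companion matrix Q = [[1, −2], [1, 0]], [a_n, a_{n−1}]ᵀ = Q·[a_{n−1}, a_{n−2}]ᵀ, so [a_9, a_8]ᵀ = Q⁸·[a_1, a_0]ᵀ.
Q⁸ = [[−17, 6], [−3, −14]], giving [a_9, a_8]ᵀ = [[−23], [11]].

−23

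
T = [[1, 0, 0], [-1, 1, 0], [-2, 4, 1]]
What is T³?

T = I + N where N = [[0, 0, 0], [-1, 0, 0], [-2, 4, 0]] is strictly lower-triangular, so N³ = 0.
(I + N)³ = I + 3·N + 3·N² = [[1, 0, 0], [-3, 1, 0], [-18, 12, 1]].

[[1, 0, 0], [-3, 1, 0], [-18, 12, 1]]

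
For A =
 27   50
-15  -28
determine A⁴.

[[-309, -650], [195, 406]]

tr A = -1 and det A = -6, so the characteristic polynomial is λ² − (-1)λ + (-6) with roots 2 and -3.
Eigenvectors give P = [[-2, -5], [1, 3]] with P⁻¹ = [[-3, -5], [1, 2]], and A = P·diag(2, -3)·P⁻¹.
Then A⁴ = P·diag(16, 81)·P⁻¹ = [[-32, -405], [16, 243]] · [[-3, -5], [1, 2]] = [[-309, -650], [195, 406]].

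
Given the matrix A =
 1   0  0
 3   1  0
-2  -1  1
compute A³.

A = I + N where N = [[0, 0, 0], [3, 0, 0], [-2, -1, 0]] is strictly lower-triangular, so N³ = 0.
(I + N)³ = I + 3·N + 3·N² = [[1, 0, 0], [9, 1, 0], [-15, -3, 1]].

[[1, 0, 0], [9, 1, 0], [-15, -3, 1]]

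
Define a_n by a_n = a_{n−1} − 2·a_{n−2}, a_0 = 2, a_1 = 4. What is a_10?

24

With companion matrix B = [[1, −2], [1, 0]], [a_n, a_{n−1}]ᵀ = B·[a_{n−1}, a_{n−2}]ᵀ, so [a_10, a_9]ᵀ = B^9·[a_1, a_0]ᵀ.
B^9 = [[−11, 34], [−17, 6]], giving [a_10, a_9]ᵀ = [[24], [−56]].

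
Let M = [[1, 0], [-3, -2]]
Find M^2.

[[1, 0], [3, 4]]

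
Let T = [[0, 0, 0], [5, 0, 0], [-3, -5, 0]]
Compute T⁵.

[[0, 0, 0], [0, 0, 0], [0, 0, 0]]

T is strictly triangular, hence nilpotent: T³ = 0, so T⁵ = 0.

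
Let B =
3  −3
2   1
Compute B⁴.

B² = [[3, −12], [8, −5]]
B³ = [[−15, −21], [14, −29]]
B⁴ = [[−87, 24], [−16, −71]]

[[−87, 24], [−16, −71]]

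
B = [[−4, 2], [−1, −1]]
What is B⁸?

tr B = −5 and det B = 6, so the characteristic polynomial is λ² − (−5)λ + (6) with roots −2 and −3.
Eigenvectors give P = [[−1, 2], [−1, 1]] with P⁻¹ = [[1, −2], [1, −1]], and B = P·diag(−2, −3)·P⁻¹.
Then B⁸ = P·diag(256, 6561)·P⁻¹ = [[−256, 13122], [−256, 6561]] · [[1, −2], [1, −1]] = [[12866, −12610], [6305, −6049]].

[[12866, −12610], [6305, −6049]]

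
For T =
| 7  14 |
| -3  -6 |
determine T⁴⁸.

[[7, 14], [-3, -6]]

T² = T (a projection; rank 1, trace 1), so T⁴⁸ = T.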